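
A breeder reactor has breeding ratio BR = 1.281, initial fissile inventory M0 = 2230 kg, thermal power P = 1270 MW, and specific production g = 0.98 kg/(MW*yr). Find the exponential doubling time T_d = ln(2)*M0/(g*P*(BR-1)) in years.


Breeding gain G = BR - 1 = 1.281 - 1 = 0.281
Fissile production rate = g * P * G = 0.98 * 1270 * 0.281 = 349.7326 kg/yr
T_d = ln(2) * M0 / (g * P * G)
T_d = ln(2) * 2230 / 349.7326 = 4.4197 yr

4.4197


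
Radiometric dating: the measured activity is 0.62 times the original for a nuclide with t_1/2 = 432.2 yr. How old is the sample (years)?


lambda = ln(2) / t_half = ln(2) / 432.2 = 0.001603765 /yr
t = -ln(A/A0) / lambda
t = -ln(0.62) / 0.001603765
t = 298.07 yr

298.07


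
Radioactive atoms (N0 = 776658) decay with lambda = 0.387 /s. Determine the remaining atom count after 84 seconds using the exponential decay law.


N = N0 * exp(-lambda * t)
N = 776658 * exp(-0.387 * 84)
N = 5.9181e-09

5.9181e-09


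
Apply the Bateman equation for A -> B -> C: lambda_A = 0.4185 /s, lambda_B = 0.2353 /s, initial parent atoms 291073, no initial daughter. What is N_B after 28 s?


N_B(t) = lambda_A * N_A0 / (lambda_B - lambda_A) * [exp(-lambda_A*t) - exp(-lambda_B*t)]
exp(-0.4185*28) = 8.145866e-06; exp(-0.2353*28) = 0.001376240
N_B = 0.4185 * 291073 / (0.2353 - 0.4185) * (8.145866e-06 - 0.001376240)
N_B = 909.68

909.68


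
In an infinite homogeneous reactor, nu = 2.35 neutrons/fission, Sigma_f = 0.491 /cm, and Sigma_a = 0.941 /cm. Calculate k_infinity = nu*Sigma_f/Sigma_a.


k_inf = nu * Sigma_f / Sigma_a
k_inf = 2.35 * 0.491 / 0.941
k_inf = 1.2262

1.2262


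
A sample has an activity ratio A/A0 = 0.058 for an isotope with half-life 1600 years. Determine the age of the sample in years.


lambda = ln(2) / t_half = ln(2) / 1600 = 4.332170e-04 /yr
t = -ln(A/A0) / lambda
t = -ln(0.058) / 4.332170e-04
t = 6572.5 yr

6572.5


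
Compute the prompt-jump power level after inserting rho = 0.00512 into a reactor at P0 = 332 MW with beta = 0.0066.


P1/P0 = beta / (beta - rho)
P1/P0 = 0.0066 / (0.0066 - 0.00512) = 4.459459
P1 = 332 * 4.459459 = 1480.5 MW

1480.5


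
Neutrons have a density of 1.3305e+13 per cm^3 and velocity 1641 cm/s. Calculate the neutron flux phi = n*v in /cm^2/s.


phi = n * v
phi = 1.3305e+13 * 1641
phi = 2.1834e+16 /cm^2/s

2.1834e+16


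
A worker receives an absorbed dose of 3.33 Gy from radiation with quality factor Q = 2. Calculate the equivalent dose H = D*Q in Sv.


H = D * Q
H = 3.33 * 2
H = 6.6600 Sv

6.6600


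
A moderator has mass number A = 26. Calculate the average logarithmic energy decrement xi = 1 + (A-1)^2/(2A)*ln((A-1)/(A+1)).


xi = 1 + (A-1)^2/(2A) * ln((A-1)/(A+1))
xi = 1 + (26-1)^2/(2*26) * ln((26-1)/(26 +1))
xi = 0.074987

0.074987


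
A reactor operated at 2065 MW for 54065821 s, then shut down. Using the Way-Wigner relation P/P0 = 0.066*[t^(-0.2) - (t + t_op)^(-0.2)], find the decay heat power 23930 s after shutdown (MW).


P/P0 = 0.066 * [t^(-0.2) - (t + t_op)^(-0.2)]
P/P0 = 0.066 * [23930^(-0.2) - (23930 + 54065821)^(-0.2)]
P/P0 = 0.066 * [0.1331102 - 0.02840384] = 0.006910620
P = 2065 * 0.006910620 = 14.270 MW

14.270


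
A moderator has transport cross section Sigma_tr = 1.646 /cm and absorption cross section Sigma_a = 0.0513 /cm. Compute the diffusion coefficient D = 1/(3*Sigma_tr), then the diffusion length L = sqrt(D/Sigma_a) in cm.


D = 1 / (3 * Sigma_tr) = 1 / (3 * 1.646) = 0.2025111 cm
L = sqrt(D / Sigma_a)
L = sqrt(0.2025111 / 0.0513)
L = 1.9869 cm

1.9869


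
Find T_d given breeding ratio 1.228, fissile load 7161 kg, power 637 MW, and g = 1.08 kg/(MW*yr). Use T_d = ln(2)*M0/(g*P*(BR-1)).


Breeding gain G = BR - 1 = 1.228 - 1 = 0.228
Fissile production rate = g * P * G = 1.08 * 637 * 0.228 = 156.85488 kg/yr
T_d = ln(2) * M0 / (g * P * G)
T_d = ln(2) * 7161 / 156.85488 = 31.645 yr

31.645


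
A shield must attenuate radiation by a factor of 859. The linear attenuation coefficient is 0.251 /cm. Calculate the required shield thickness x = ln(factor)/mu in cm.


x = ln(factor) / mu
x = ln(859) / 0.251
x = 26.915 cm

26.915


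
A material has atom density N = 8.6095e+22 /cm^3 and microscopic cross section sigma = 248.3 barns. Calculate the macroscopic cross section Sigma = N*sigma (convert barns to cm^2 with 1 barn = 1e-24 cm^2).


Sigma = N * sigma_barns * 1e-24
Sigma = 8.6095e+22 * 248.3 * 1e-24
Sigma = 21.377 /cm

21.377


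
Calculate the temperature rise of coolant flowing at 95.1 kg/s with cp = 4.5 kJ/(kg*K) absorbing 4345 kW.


dT = Q / (m_dot * cp)
dT = 4345 / (95.1 * 4.5)
dT = 10.153 C

10.153


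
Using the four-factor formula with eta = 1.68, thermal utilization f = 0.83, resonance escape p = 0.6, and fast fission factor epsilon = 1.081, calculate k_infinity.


k_inf = eta * f * p * epsilon
k_inf = 1.68 * 0.83 * 0.6 * 1.081
k_inf = 0.90441

0.90441


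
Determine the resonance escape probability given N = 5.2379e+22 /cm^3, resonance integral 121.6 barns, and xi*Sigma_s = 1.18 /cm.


p = exp(-N * I * 1e-24 / (xi*Sigma_s))
p = exp(-5.2379e+22 * 121.6 * 1e-24 / 1.18)
p = 0.0045270

0.0045270


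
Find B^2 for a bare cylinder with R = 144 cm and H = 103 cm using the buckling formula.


B^2 = (2.405/R)^2 + (pi/H)^2
B^2 = (2.405/144)^2 + (pi/103)^2
B^2 = 0.0012092 /cm^2

0.0012092


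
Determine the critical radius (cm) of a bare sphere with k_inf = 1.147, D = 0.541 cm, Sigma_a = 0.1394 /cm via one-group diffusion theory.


L^2 = D / Sigma_a = 0.541 / 0.1394 = 3.880918 cm^2
B_m^2 = (k_inf - 1) / L^2 = (1.147 - 1) / 3.880918 = 0.03787764 /cm^2
For a bare sphere: B_g = pi/R, so R_c = pi / sqrt(B_m^2)
R_c = pi / sqrt(0.03787764) = 16.142 cm

16.142


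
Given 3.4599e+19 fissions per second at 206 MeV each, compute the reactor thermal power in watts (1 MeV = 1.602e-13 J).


P = fission_rate * E_MeV * 1.602e-13
P = 3.4599e+19 * 206 * 1.602e-13
P = 1.1418e+09 W

1.1418e+09


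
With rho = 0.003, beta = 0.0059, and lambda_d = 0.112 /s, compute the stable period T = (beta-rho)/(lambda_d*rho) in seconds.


T = (beta - rho) / (lambda_d * rho)
T = (0.0059 - 0.003) / (0.112 * 0.003)
T = 8.6310 s

8.6310


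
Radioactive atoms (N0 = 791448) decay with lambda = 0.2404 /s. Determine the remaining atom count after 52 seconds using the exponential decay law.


N = N0 * exp(-lambda * t)
N = 791448 * exp(-0.2404 * 52)
N = 2.9471

2.9471


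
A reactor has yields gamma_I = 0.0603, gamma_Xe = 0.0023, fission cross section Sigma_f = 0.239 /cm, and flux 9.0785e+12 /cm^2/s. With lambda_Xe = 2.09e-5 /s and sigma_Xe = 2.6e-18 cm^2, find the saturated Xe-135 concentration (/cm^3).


Xe_eq = (gamma_I + gamma_Xe) * Sigma_f * phi / (lambda_Xe + sigma_Xe * phi)
Numerator = (0.0603 + 0.0023) * 0.239 * 9.0785e+12 = 1.358271e+11
Denominator = 2.09e-5 + 2.6e-18 * 9.0785e+12 = 4.450410e-05
Xe_eq = 1.358271e+11 / 4.450410e-05 = 3.0520e+15 /cm^3

3.0520e+15


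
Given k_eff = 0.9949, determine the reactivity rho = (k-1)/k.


rho = (k_eff - 1) / k_eff
rho = (0.9949 - 1) / 0.9949
rho = -0.0051261

-0.0051261


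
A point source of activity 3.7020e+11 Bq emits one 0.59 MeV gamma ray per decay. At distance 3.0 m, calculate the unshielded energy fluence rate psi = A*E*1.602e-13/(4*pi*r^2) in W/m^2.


psi = A * E * 1.602e-13 / (4*pi*r^2)
psi = 3.7020e+11 * 0.59 * 1.602e-13 / (4*pi*3.0^2)
psi = 3.0938e-04 W/m^2

3.0938e-04


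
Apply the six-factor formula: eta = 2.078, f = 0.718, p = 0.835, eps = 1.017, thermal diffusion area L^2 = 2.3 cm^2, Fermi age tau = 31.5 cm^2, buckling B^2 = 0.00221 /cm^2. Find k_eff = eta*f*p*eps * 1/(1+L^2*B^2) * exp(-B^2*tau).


k_inf = eta*f*p*eps = 2.078*0.718*0.835*1.017 = 1.267002
P_TNL = 1/(1 + L^2*B^2) = 1/(1 + 2.3*0.00221) = 0.9949427
P_FNL = exp(-B^2*tau) = exp(-0.00221*31.5) = 0.9327529
k_eff = k_inf * P_TNL * P_FNL = 1.267002 * 0.9949427 * 0.9327529
k_eff = 1.1758

1.1758


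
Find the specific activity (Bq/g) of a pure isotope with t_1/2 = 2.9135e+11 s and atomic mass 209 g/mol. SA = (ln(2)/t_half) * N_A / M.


lambda = ln(2) / t_half = ln(2) / 2.9135e+11 = 2.379088e-12 /s
SA = lambda * N_A / M
SA = 2.379088e-12 * 6.022e23 / 209
SA = 6.8550e+09 Bq/g

6.8550e+09


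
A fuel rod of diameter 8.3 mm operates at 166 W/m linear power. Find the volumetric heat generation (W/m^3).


r = D / 2 / 1000 = 8.3 / 2 / 1000 = 0.00415 m
q''' = q' / (pi * r^2)
q''' = 166 / (pi * 0.00415^2)
q''' = 3.0680e+06 W/m^3

3.0680e+06


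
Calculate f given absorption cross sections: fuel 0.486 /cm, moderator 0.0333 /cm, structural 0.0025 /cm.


f = Sigma_a_fuel / (Sigma_a_fuel + Sigma_a_mod + Sigma_a_other)
f = 0.486 / (0.486 + 0.0333 + 0.0025)
f = 0.93139

0.93139


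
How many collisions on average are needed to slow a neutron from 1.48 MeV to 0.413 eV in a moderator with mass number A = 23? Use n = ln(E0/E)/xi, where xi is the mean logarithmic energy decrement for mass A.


xi = 1 + (A-1)^2/(2A)*ln((A-1)/(A+1)) = 0.08448899 (for A = 23)
n = ln(E0/E) / xi
n = ln(1.48e6 / 0.413) / 0.08448899
n = ln(3.583535e+06) / 0.08448899 = 178.63

178.63


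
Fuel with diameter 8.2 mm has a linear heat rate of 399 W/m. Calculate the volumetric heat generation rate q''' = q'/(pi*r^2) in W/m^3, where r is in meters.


r = D / 2 / 1000 = 8.2 / 2 / 1000 = 0.0041 m
q''' = q' / (pi * r^2)
q''' = 399 / (pi * 0.0041^2)
q''' = 7.5554e+06 W/m^3

7.5554e+06


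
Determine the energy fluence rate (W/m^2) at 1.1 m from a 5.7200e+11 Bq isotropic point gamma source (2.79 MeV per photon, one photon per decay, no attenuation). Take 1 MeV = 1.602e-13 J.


psi = A * E * 1.602e-13 / (4*pi*r^2)
psi = 5.7200e+11 * 2.79 * 1.602e-13 / (4*pi*1.1^2)
psi = 0.016814 W/m^2

0.016814


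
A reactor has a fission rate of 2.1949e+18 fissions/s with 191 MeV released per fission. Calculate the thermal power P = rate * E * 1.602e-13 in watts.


P = fission_rate * E_MeV * 1.602e-13
P = 2.1949e+18 * 191 * 1.602e-13
P = 6.7160e+07 W

6.7160e+07


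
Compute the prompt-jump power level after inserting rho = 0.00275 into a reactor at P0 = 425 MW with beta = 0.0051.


P1/P0 = beta / (beta - rho)
P1/P0 = 0.0051 / (0.0051 - 0.00275) = 2.170213
P1 = 425 * 2.170213 = 922.34 MW

922.34


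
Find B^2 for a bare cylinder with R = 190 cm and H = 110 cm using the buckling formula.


B^2 = (2.405/R)^2 + (pi/H)^2
B^2 = (2.405/190)^2 + (pi/110)^2
B^2 = 9.7589e-04 /cm^2

9.7589e-04


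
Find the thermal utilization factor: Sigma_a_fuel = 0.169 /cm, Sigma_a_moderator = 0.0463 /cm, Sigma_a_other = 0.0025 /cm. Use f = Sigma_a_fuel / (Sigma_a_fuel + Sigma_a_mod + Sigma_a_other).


f = Sigma_a_fuel / (Sigma_a_fuel + Sigma_a_mod + Sigma_a_other)
f = 0.169 / (0.169 + 0.0463 + 0.0025)
f = 0.77594

0.77594


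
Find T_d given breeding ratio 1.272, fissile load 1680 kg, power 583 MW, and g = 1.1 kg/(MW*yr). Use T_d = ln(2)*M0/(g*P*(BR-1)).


Breeding gain G = BR - 1 = 1.272 - 1 = 0.272
Fissile production rate = g * P * G = 1.1 * 583 * 0.272 = 174.4336 kg/yr
T_d = ln(2) * M0 / (g * P * G)
T_d = ln(2) * 1680 / 174.4336 = 6.6758 yr

6.6758


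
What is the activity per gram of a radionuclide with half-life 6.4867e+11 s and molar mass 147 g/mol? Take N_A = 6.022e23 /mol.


lambda = ln(2) / t_half = ln(2) / 6.4867e+11 = 1.068567e-12 /s
SA = lambda * N_A / M
SA = 1.068567e-12 * 6.022e23 / 147
SA = 4.3775e+09 Bq/g

4.3775e+09


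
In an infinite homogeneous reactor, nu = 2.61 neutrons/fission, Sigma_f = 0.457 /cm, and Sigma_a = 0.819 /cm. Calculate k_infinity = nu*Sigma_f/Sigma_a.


k_inf = nu * Sigma_f / Sigma_a
k_inf = 2.61 * 0.457 / 0.819
k_inf = 1.4564

1.4564


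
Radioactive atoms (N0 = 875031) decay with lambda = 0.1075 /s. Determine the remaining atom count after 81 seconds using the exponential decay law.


N = N0 * exp(-lambda * t)
N = 875031 * exp(-0.1075 * 81)
N = 144.68

144.68


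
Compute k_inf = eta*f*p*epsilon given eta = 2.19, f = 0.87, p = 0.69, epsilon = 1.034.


k_inf = eta * f * p * epsilon
k_inf = 2.19 * 0.87 * 0.69 * 1.034
k_inf = 1.3594

1.3594


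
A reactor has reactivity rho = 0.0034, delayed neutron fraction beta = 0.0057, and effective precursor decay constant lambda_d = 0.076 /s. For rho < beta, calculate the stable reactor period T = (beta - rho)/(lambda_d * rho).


T = (beta - rho) / (lambda_d * rho)
T = (0.0057 - 0.0034) / (0.076 * 0.0034)
T = 8.9009 s

8.9009


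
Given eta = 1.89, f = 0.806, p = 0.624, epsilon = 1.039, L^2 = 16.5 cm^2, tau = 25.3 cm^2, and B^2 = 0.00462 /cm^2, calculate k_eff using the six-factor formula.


k_inf = eta*f*p*eps = 1.89*0.806*0.624*1.039 = 0.9876362
P_TNL = 1/(1 + L^2*B^2) = 1/(1 + 16.5*0.00462) = 0.9291694
P_FNL = exp(-B^2*tau) = exp(-0.00462*25.3) = 0.8896866
k_eff = k_inf * P_TNL * P_FNL = 0.9876362 * 0.9291694 * 0.8896866
k_eff = 0.81645

0.81645


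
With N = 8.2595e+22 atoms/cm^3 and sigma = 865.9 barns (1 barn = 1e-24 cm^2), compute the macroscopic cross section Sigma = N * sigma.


Sigma = N * sigma_barns * 1e-24
Sigma = 8.2595e+22 * 865.9 * 1e-24
Sigma = 71.519 /cm

71.519


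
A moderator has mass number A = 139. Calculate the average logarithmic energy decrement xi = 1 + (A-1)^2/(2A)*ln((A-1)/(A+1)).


xi = 1 + (A-1)^2/(2A) * ln((A-1)/(A+1))
xi = 1 + (139-1)^2/(2*139) * ln((139-1)/(139 +1))
xi = 0.014320

0.014320


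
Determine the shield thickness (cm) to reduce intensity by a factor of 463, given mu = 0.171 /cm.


x = ln(factor) / mu
x = ln(463) / 0.171
x = 35.893 cm

35.893


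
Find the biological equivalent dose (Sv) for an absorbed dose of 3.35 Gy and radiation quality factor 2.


H = D * Q
H = 3.35 * 2
H = 6.7000 Sv

6.7000


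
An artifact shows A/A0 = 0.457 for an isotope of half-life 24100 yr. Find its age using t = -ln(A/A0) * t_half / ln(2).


lambda = ln(2) / t_half = ln(2) / 24100 = 2.876129e-05 /yr
t = -ln(A/A0) / lambda
t = -ln(0.457) / 2.876129e-05
t = 27227 yr

27227


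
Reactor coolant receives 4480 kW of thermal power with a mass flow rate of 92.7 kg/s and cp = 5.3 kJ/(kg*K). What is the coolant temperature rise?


dT = Q / (m_dot * cp)
dT = 4480 / (92.7 * 5.3)
dT = 9.1185 C

9.1185


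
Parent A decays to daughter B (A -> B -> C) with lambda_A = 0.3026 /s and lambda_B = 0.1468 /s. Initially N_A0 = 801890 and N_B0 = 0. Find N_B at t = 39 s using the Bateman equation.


N_B(t) = lambda_A * N_A0 / (lambda_B - lambda_A) * [exp(-lambda_A*t) - exp(-lambda_B*t)]
exp(-0.3026*39) = 7.494059e-06; exp(-0.1468*39) = 0.003262701
N_B = 0.3026 * 801890 / (0.1468 - 0.3026) * (7.494059e-06 - 0.003262701)
N_B = 5069.8

5069.8


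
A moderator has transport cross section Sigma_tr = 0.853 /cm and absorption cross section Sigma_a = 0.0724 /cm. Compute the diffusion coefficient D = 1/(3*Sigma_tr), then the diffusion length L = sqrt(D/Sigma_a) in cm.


D = 1 / (3 * Sigma_tr) = 1 / (3 * 0.853) = 0.3907776 cm
L = sqrt(D / Sigma_a)
L = sqrt(0.3907776 / 0.0724)
L = 2.3232 cm

2.3232


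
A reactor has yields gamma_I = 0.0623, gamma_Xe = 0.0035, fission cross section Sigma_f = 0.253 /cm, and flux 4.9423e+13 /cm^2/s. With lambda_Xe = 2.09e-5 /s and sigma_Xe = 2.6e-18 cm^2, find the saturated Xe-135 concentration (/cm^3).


Xe_eq = (gamma_I + gamma_Xe) * Sigma_f * phi / (lambda_Xe + sigma_Xe * phi)
Numerator = (0.0623 + 0.0035) * 0.253 * 4.9423e+13 = 8.227645e+11
Denominator = 2.09e-5 + 2.6e-18 * 4.9423e+13 = 1.493998e-04
Xe_eq = 8.227645e+11 / 1.493998e-04 = 5.5071e+15 /cm^3

5.5071e+15


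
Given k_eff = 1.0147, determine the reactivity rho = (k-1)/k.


rho = (k_eff - 1) / k_eff
rho = (1.0147 - 1) / 1.0147
rho = 0.014487

0.014487


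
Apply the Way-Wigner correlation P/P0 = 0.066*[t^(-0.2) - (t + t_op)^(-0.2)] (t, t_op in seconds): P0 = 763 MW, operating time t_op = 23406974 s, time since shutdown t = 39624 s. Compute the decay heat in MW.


P/P0 = 0.066 * [t^(-0.2) - (t + t_op)^(-0.2)]
P/P0 = 0.066 * [39624^(-0.2) - (39624 + 23406974)^(-0.2)]
P/P0 = 0.066 * [0.1203395 - 0.03357253] = 0.005726620
P = 763 * 0.005726620 = 4.3694 MW

4.3694


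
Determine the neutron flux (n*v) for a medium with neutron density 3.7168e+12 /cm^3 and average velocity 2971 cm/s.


phi = n * v
phi = 3.7168e+12 * 2971
phi = 1.1043e+16 /cm^2/s

1.1043e+16


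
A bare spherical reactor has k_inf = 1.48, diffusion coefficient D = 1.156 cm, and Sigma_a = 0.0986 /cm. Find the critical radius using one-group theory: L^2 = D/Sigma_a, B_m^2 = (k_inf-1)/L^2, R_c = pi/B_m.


L^2 = D / Sigma_a = 1.156 / 0.0986 = 11.72414 cm^2
B_m^2 = (k_inf - 1) / L^2 = (1.48 - 1) / 11.72414 = 0.04094117 /cm^2
For a bare sphere: B_g = pi/R, so R_c = pi / sqrt(B_m^2)
R_c = pi / sqrt(0.04094117) = 15.526 cm

15.526


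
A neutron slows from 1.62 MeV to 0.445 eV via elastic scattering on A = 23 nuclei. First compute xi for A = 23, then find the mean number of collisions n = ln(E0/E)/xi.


xi = 1 + (A-1)^2/(2A)*ln((A-1)/(A+1)) = 0.08448899 (for A = 23)
n = ln(E0/E) / xi
n = ln(1.62e6 / 0.445) / 0.08448899
n = ln(3.640449e+06) / 0.08448899 = 178.81

178.81


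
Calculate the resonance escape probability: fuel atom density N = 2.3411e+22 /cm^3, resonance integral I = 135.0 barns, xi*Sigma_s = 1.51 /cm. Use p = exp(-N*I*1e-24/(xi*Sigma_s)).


p = exp(-N * I * 1e-24 / (xi*Sigma_s))
p = exp(-2.3411e+22 * 135.0 * 1e-24 / 1.51)
p = 0.12331

0.12331


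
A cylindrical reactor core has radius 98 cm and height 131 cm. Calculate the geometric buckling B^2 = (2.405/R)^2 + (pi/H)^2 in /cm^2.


B^2 = (2.405/R)^2 + (pi/H)^2
B^2 = (2.405/98)^2 + (pi/131)^2
B^2 = 0.0011774 /cm^2

0.0011774


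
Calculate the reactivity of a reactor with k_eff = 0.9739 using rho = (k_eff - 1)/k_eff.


rho = (k_eff - 1) / k_eff
rho = (0.9739 - 1) / 0.9739
rho = -0.026799

-0.026799


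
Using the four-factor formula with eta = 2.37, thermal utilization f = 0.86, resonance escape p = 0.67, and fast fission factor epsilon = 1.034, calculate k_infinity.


k_inf = eta * f * p * epsilon
k_inf = 2.37 * 0.86 * 0.67 * 1.034
k_inf = 1.4120

1.4120


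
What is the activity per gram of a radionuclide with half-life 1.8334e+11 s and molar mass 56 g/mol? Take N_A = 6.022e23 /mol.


lambda = ln(2) / t_half = ln(2) / 1.8334e+11 = 3.780665e-12 /s
SA = lambda * N_A / M
SA = 3.780665e-12 * 6.022e23 / 56
SA = 4.0656e+10 Bq/g

4.0656e+10


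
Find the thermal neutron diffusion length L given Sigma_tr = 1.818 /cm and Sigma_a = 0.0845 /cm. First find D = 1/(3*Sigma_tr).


D = 1 / (3 * Sigma_tr) = 1 / (3 * 1.818) = 0.1833517 cm
L = sqrt(D / Sigma_a)
L = sqrt(0.1833517 / 0.0845)
L = 1.4730 cm

1.4730


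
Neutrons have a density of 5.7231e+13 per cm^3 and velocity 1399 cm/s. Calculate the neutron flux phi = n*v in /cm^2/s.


phi = n * v
phi = 5.7231e+13 * 1399
phi = 8.0066e+16 /cm^2/s

8.0066e+16


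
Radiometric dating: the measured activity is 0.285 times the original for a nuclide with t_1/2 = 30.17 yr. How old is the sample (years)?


lambda = ln(2) / t_half = ln(2) / 30.17 = 0.02297472 /yr
t = -ln(A/A0) / lambda
t = -ln(0.285) / 0.02297472
t = 54.637 yr

54.637


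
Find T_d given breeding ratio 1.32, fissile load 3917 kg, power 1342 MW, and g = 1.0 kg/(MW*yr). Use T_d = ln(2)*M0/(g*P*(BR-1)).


Breeding gain G = BR - 1 = 1.32 - 1 = 0.32
Fissile production rate = g * P * G = 1.0 * 1342 * 0.32 = 429.44 kg/yr
T_d = ln(2) * M0 / (g * P * G)
T_d = ln(2) * 3917 / 429.44 = 6.3223 yr

6.3223


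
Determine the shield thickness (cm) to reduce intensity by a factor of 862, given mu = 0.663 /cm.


x = ln(factor) / mu
x = ln(862) / 0.663
x = 10.195 cm

10.195


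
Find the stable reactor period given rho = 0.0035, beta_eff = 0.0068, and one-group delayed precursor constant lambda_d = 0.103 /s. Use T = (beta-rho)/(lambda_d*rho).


T = (beta - rho) / (lambda_d * rho)
T = (0.0068 - 0.0035) / (0.103 * 0.0035)
T = 9.1540 s

9.1540


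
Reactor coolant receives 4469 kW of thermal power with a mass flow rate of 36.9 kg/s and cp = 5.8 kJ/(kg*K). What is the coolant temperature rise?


dT = Q / (m_dot * cp)
dT = 4469 / (36.9 * 5.8)
dT = 20.881 C

20.881


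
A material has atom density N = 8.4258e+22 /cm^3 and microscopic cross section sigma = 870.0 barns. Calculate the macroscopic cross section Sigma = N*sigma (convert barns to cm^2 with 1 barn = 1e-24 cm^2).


Sigma = N * sigma_barns * 1e-24
Sigma = 8.4258e+22 * 870.0 * 1e-24
Sigma = 73.304 /cm

73.304


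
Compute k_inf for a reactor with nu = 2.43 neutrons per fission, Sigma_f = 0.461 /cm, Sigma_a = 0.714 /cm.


k_inf = nu * Sigma_f / Sigma_a
k_inf = 2.43 * 0.461 / 0.714
k_inf = 1.5689

1.5689


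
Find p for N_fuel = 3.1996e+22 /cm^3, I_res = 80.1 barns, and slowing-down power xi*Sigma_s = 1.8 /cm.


p = exp(-N * I * 1e-24 / (xi*Sigma_s))
p = exp(-3.1996e+22 * 80.1 * 1e-24 / 1.8)
p = 0.24079

0.24079


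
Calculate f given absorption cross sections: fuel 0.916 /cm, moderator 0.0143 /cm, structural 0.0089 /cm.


f = Sigma_a_fuel / (Sigma_a_fuel + Sigma_a_mod + Sigma_a_other)
f = 0.916 / (0.916 + 0.0143 + 0.0089)
f = 0.97530

0.97530


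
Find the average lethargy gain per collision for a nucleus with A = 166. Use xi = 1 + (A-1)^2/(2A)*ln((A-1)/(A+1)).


xi = 1 + (A-1)^2/(2A) * ln((A-1)/(A+1))
xi = 1 + (166-1)^2/(2*166) * ln((166-1)/(166 +1))
xi = 0.012000

0.012000


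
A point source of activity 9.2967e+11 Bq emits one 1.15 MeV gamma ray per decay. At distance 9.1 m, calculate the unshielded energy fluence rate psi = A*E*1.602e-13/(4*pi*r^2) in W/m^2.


psi = A * E * 1.602e-13 / (4*pi*r^2)
psi = 9.2967e+11 * 1.15 * 1.602e-13 / (4*pi*9.1^2)
psi = 1.6459e-04 W/m^2

1.6459e-04


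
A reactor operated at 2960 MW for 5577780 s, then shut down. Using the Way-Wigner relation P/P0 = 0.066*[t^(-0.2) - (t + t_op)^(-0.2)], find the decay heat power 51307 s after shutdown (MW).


P/P0 = 0.066 * [t^(-0.2) - (t + t_op)^(-0.2)]
P/P0 = 0.066 * [51307^(-0.2) - (51307 + 5577780)^(-0.2)]
P/P0 = 0.066 * [0.1142785 - 0.04465935] = 0.004594864
P = 2960 * 0.004594864 = 13.601 MW

13.601


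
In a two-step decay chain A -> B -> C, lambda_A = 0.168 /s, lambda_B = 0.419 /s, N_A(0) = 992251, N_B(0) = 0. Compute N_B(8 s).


N_B(t) = lambda_A * N_A0 / (lambda_B - lambda_A) * [exp(-lambda_A*t) - exp(-lambda_B*t)]
exp(-0.168*8) = 0.2608004; exp(-0.419*8) = 0.03501426
N_B = 0.168 * 992251 / (0.419 - 0.168) * (0.2608004 - 0.03501426)
N_B = 149953

149953


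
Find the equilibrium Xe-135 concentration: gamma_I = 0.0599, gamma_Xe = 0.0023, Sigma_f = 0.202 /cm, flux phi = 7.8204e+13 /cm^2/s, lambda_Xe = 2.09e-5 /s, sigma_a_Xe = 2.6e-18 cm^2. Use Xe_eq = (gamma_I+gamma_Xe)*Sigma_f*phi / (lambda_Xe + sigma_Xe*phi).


Xe_eq = (gamma_I + gamma_Xe) * Sigma_f * phi / (lambda_Xe + sigma_Xe * phi)
Numerator = (0.0599 + 0.0023) * 0.202 * 7.8204e+13 = 9.825863e+11
Denominator = 2.09e-5 + 2.6e-18 * 7.8204e+13 = 2.242304e-04
Xe_eq = 9.825863e+11 / 2.242304e-04 = 4.3820e+15 /cm^3

4.3820e+15


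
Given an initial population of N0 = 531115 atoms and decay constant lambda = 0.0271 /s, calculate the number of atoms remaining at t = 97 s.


N = N0 * exp(-lambda * t)
N = 531115 * exp(-0.0271 * 97)
N = 38332

38332


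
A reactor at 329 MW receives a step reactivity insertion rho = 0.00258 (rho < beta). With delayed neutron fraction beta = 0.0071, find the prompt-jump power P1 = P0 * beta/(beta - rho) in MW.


P1/P0 = beta / (beta - rho)
P1/P0 = 0.0071 / (0.0071 - 0.00258) = 1.570796
P1 = 329 * 1.570796 = 516.79 MW

516.79


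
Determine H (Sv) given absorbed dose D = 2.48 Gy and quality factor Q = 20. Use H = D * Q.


H = D * Q
H = 2.48 * 20
H = 49.600 Sv

49.600


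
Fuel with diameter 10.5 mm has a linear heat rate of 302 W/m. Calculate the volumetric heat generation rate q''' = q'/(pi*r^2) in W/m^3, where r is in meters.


r = D / 2 / 1000 = 10.5 / 2 / 1000 = 0.00525 m
q''' = q' / (pi * r^2)
q''' = 302 / (pi * 0.00525^2)
q''' = 3.4877e+06 W/m^3

3.4877e+06


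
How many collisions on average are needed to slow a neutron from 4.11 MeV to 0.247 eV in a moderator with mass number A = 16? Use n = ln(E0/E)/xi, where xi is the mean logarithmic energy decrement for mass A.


xi = 1 + (A-1)^2/(2A)*ln((A-1)/(A+1)) = 0.1199467 (for A = 16)
n = ln(E0/E) / xi
n = ln(4.11e6 / 0.247) / 0.1199467
n = ln(1.663968e+07) / 0.1199467 = 138.62

138.62


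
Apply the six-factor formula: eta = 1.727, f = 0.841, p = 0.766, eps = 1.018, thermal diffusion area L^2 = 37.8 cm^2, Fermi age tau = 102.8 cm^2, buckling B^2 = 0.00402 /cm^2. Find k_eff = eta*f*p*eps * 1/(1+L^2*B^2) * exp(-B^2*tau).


k_inf = eta*f*p*eps = 1.727*0.841*0.766*1.018 = 1.132570
P_TNL = 1/(1 + L^2*B^2) = 1/(1 + 37.8*0.00402) = 0.8680887
P_FNL = exp(-B^2*tau) = exp(-0.00402*102.8) = 0.6614929
k_eff = k_inf * P_TNL * P_FNL = 1.132570 * 0.8680887 * 0.6614929
k_eff = 0.65036

0.65036


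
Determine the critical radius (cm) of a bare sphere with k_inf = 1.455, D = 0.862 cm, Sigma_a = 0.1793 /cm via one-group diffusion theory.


L^2 = D / Sigma_a = 0.862 / 0.1793 = 4.807585 cm^2
B_m^2 = (k_inf - 1) / L^2 = (1.455 - 1) / 4.807585 = 0.09464211 /cm^2
For a bare sphere: B_g = pi/R, so R_c = pi / sqrt(B_m^2)
R_c = pi / sqrt(0.09464211) = 10.212 cm

10.212


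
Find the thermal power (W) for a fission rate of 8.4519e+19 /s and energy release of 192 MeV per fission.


P = fission_rate * E_MeV * 1.602e-13
P = 8.4519e+19 * 192 * 1.602e-13
P = 2.5997e+09 W

2.5997e+09


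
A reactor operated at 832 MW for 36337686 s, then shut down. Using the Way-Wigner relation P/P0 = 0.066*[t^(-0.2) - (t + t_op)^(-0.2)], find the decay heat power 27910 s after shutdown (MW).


P/P0 = 0.066 * [t^(-0.2) - (t + t_op)^(-0.2)]
P/P0 = 0.066 * [27910^(-0.2) - (27910 + 36337686)^(-0.2)]
P/P0 = 0.066 * [0.1290768 - 0.03075119] = 0.006489490
P = 832 * 0.006489490 = 5.3993 MW

5.3993


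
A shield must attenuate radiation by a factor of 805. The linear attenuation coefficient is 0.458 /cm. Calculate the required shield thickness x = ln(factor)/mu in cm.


x = ln(factor) / mu
x = ln(805) / 0.458
x = 14.609 cm

14.609


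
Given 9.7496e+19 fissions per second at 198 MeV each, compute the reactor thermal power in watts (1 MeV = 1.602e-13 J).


P = fission_rate * E_MeV * 1.602e-13
P = 9.7496e+19 * 198 * 1.602e-13
P = 3.0925e+09 W

3.0925e+09


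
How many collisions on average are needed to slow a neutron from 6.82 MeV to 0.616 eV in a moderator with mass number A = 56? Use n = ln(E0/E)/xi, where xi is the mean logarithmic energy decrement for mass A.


xi = 1 + (A-1)^2/(2A)*ln((A-1)/(A+1)) = 0.03529286 (for A = 56)
n = ln(E0/E) / xi
n = ln(6.82e6 / 0.616) / 0.03529286
n = ln(1.107143e+07) / 0.03529286 = 459.58

459.58


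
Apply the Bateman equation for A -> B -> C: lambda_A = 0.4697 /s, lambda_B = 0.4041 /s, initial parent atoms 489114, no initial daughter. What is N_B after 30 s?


N_B(t) = lambda_A * N_A0 / (lambda_B - lambda_A) * [exp(-lambda_A*t) - exp(-lambda_B*t)]
exp(-0.4697*30) = 7.592004e-07; exp(-0.4041*30) = 5.433104e-06
N_B = 0.4697 * 489114 / (0.4041 - 0.4697) * (7.592004e-07 - 5.433104e-06)
N_B = 16.368

16.368


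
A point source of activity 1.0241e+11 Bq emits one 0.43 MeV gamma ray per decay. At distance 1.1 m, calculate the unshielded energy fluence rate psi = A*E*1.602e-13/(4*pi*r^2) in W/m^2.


psi = A * E * 1.602e-13 / (4*pi*r^2)
psi = 1.0241e+11 * 0.43 * 1.602e-13 / (4*pi*1.1^2)
psi = 4.6396e-04 W/m^2

4.6396e-04


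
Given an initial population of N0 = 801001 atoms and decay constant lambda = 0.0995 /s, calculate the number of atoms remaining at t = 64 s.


N = N0 * exp(-lambda * t)
N = 801001 * exp(-0.0995 * 64)
N = 1374.2

1374.2


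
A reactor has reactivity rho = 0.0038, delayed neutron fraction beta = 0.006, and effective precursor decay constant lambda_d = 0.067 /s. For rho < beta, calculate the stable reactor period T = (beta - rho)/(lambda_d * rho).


T = (beta - rho) / (lambda_d * rho)
T = (0.006 - 0.0038) / (0.067 * 0.0038)
T = 8.6410 s

8.6410


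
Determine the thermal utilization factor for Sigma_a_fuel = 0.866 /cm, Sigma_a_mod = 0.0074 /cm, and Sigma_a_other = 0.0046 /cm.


f = Sigma_a_fuel / (Sigma_a_fuel + Sigma_a_mod + Sigma_a_other)
f = 0.866 / (0.866 + 0.0074 + 0.0046)
f = 0.98633

0.98633


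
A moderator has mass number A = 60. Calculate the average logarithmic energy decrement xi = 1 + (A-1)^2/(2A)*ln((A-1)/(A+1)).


xi = 1 + (A-1)^2/(2A) * ln((A-1)/(A+1))
xi = 1 + (60-1)^2/(2*60) * ln((60-1)/(60 +1))
xi = 0.032966

0.032966


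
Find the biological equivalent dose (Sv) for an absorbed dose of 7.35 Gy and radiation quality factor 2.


H = D * Q
H = 7.35 * 2
H = 14.700 Sv

14.700


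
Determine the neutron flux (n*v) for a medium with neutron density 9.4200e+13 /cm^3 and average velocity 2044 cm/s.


phi = n * v
phi = 9.4200e+13 * 2044
phi = 1.9254e+17 /cm^2/s

1.9254e+17


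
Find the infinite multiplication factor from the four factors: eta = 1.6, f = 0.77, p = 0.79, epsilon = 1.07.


k_inf = eta * f * p * epsilon
k_inf = 1.6 * 0.77 * 0.79 * 1.07
k_inf = 1.0414

1.0414


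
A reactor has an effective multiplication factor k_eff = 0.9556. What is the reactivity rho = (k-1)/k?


rho = (k_eff - 1) / k_eff
rho = (0.9556 - 1) / 0.9556
rho = -0.046463

-0.046463


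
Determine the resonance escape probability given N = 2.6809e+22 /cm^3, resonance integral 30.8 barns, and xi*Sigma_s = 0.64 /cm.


p = exp(-N * I * 1e-24 / (xi*Sigma_s))
p = exp(-2.6809e+22 * 30.8 * 1e-24 / 0.64)
p = 0.27522

0.27522


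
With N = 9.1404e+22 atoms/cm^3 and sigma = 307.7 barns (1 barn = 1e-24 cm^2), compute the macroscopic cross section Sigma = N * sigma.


Sigma = N * sigma_barns * 1e-24
Sigma = 9.1404e+22 * 307.7 * 1e-24
Sigma = 28.125 /cm

28.125


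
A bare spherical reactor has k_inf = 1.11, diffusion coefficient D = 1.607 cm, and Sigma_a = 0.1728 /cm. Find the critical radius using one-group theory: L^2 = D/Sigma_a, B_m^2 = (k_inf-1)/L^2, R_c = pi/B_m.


L^2 = D / Sigma_a = 1.607 / 0.1728 = 9.299769 cm^2
B_m^2 = (k_inf - 1) / L^2 = (1.11 - 1) / 9.299769 = 0.01182825 /cm^2
For a bare sphere: B_g = pi/R, so R_c = pi / sqrt(B_m^2)
R_c = pi / sqrt(0.01182825) = 28.886 cm

28.886


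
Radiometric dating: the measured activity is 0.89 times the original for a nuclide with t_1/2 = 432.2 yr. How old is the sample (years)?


lambda = ln(2) / t_half = ln(2) / 432.2 = 0.001603765 /yr
t = -ln(A/A0) / lambda
t = -ln(0.89) / 0.001603765
t = 72.663 yr

72.663


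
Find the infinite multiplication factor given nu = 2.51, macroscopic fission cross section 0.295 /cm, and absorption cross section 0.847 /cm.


k_inf = nu * Sigma_f / Sigma_a
k_inf = 2.51 * 0.295 / 0.847
k_inf = 0.87420

0.87420


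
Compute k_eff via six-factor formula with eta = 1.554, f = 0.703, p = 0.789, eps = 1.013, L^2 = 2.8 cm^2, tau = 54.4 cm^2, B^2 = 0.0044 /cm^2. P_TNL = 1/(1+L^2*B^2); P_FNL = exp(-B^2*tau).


k_inf = eta*f*p*eps = 1.554*0.703*0.789*1.013 = 0.8731579
P_TNL = 1/(1 + L^2*B^2) = 1/(1 + 2.8*0.0044) = 0.9878299
P_FNL = exp(-B^2*tau) = exp(-0.0044*54.4) = 0.7871315
k_eff = k_inf * P_TNL * P_FNL = 0.8731579 * 0.9878299 * 0.7871315
k_eff = 0.67893

0.67893


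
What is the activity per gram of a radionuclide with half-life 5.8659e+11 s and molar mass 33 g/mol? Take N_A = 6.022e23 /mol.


lambda = ln(2) / t_half = ln(2) / 5.8659e+11 = 1.181655e-12 /s
SA = lambda * N_A / M
SA = 1.181655e-12 * 6.022e23 / 33
SA = 2.1563e+10 Bq/g

2.1563e+10


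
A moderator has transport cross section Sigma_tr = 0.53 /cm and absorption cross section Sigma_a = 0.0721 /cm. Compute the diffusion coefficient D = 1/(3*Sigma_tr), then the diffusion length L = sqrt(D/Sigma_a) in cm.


D = 1 / (3 * Sigma_tr) = 1 / (3 * 0.53) = 0.6289308 cm
L = sqrt(D / Sigma_a)
L = sqrt(0.6289308 / 0.0721)
L = 2.9535 cm

2.9535


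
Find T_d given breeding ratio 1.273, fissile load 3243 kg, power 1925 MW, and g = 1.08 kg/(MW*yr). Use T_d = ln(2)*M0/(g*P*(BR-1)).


Breeding gain G = BR - 1 = 1.273 - 1 = 0.273
Fissile production rate = g * P * G = 1.08 * 1925 * 0.273 = 567.567 kg/yr
T_d = ln(2) * M0 / (g * P * G)
T_d = ln(2) * 3243 / 567.567 = 3.9605 yr

3.9605


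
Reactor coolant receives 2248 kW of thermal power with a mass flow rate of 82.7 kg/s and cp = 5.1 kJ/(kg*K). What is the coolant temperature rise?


dT = Q / (m_dot * cp)
dT = 2248 / (82.7 * 5.1)
dT = 5.3299 C

5.3299


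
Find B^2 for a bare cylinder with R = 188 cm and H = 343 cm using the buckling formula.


B^2 = (2.405/R)^2 + (pi/H)^2
B^2 = (2.405/188)^2 + (pi/343)^2
B^2 = 2.4754e-04 /cm^2

2.4754e-04


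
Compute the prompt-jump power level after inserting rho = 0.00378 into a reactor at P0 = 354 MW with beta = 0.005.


P1/P0 = beta / (beta - rho)
P1/P0 = 0.005 / (0.005 - 0.00378) = 4.098361
P1 = 354 * 4.098361 = 1450.8 MW

1450.8


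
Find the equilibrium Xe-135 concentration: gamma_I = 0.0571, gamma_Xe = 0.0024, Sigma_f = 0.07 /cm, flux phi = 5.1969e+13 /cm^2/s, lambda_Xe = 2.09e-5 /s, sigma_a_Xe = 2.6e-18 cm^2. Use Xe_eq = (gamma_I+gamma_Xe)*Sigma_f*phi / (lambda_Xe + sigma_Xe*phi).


Xe_eq = (gamma_I + gamma_Xe) * Sigma_f * phi / (lambda_Xe + sigma_Xe * phi)
Numerator = (0.0571 + 0.0024) * 0.07 * 5.1969e+13 = 2.164509e+11
Denominator = 2.09e-5 + 2.6e-18 * 5.1969e+13 = 1.560194e-04
Xe_eq = 2.164509e+11 / 1.560194e-04 = 1.3873e+15 /cm^3

1.3873e+15


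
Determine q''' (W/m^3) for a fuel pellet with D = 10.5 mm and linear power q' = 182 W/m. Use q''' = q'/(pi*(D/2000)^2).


r = D / 2 / 1000 = 10.5 / 2 / 1000 = 0.00525 m
q''' = q' / (pi * r^2)
q''' = 182 / (pi * 0.00525^2)
q''' = 2.1019e+06 W/m^3

2.1019e+06


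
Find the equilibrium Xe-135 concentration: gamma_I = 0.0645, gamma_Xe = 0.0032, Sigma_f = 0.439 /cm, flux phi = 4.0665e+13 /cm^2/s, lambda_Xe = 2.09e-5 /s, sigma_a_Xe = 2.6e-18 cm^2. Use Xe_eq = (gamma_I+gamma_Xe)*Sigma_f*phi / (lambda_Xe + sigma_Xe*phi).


Xe_eq = (gamma_I + gamma_Xe) * Sigma_f * phi / (lambda_Xe + sigma_Xe * phi)
Numerator = (0.0645 + 0.0032) * 0.439 * 4.0665e+13 = 1.208576e+12
Denominator = 2.09e-5 + 2.6e-18 * 4.0665e+13 = 1.266290e-04
Xe_eq = 1.208576e+12 / 1.266290e-04 = 9.5442e+15 /cm^3

9.5442e+15


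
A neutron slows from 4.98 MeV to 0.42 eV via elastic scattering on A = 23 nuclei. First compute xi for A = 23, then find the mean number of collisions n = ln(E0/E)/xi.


xi = 1 + (A-1)^2/(2A)*ln((A-1)/(A+1)) = 0.08448899 (for A = 23)
n = ln(E0/E) / xi
n = ln(4.98e6 / 0.42) / 0.08448899
n = ln(1.185714e+07) / 0.08448899 = 192.79

192.79


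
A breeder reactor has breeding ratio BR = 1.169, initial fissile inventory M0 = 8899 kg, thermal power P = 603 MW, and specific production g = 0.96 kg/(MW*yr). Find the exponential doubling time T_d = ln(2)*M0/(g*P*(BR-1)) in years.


Breeding gain G = BR - 1 = 1.169 - 1 = 0.169
Fissile production rate = g * P * G = 0.96 * 603 * 0.169 = 97.83072 kg/yr
T_d = ln(2) * M0 / (g * P * G)
T_d = ln(2) * 8899 / 97.83072 = 63.051 yr

63.051


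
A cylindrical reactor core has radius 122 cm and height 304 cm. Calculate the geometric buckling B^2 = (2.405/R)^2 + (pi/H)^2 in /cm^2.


B^2 = (2.405/R)^2 + (pi/H)^2
B^2 = (2.405/122)^2 + (pi/304)^2
B^2 = 4.9540e-04 /cm^2

4.9540e-04


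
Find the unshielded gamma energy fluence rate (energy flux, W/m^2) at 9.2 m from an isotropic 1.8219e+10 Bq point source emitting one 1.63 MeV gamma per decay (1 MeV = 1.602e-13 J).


psi = A * E * 1.602e-13 / (4*pi*r^2)
psi = 1.8219e+10 * 1.63 * 1.602e-13 / (4*pi*9.2^2)
psi = 4.4729e-06 W/m^2

4.4729e-06


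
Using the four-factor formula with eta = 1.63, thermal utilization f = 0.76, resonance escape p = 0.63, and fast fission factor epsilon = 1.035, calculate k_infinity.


k_inf = eta * f * p * epsilon
k_inf = 1.63 * 0.76 * 0.63 * 1.035
k_inf = 0.80776

0.80776


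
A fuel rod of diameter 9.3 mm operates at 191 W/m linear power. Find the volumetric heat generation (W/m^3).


r = D / 2 / 1000 = 9.3 / 2 / 1000 = 0.00465 m
q''' = q' / (pi * r^2)
q''' = 191 / (pi * 0.00465^2)
q''' = 2.8118e+06 W/m^3

2.8118e+06


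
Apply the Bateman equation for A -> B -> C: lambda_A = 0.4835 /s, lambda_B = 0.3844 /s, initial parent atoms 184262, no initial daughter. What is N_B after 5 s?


N_B(t) = lambda_A * N_A0 / (lambda_B - lambda_A) * [exp(-lambda_A*t) - exp(-lambda_B*t)]
exp(-0.4835*5) = 0.08914420; exp(-0.3844*5) = 0.1463140
N_B = 0.4835 * 184262 / (0.3844 - 0.4835) * (0.08914420 - 0.1463140)
N_B = 51396

51396


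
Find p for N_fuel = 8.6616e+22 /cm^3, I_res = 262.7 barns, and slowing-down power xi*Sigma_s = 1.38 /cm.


p = exp(-N * I * 1e-24 / (xi*Sigma_s))
p = exp(-8.6616e+22 * 262.7 * 1e-24 / 1.38)
p = 6.9051e-08

6.9051e-08


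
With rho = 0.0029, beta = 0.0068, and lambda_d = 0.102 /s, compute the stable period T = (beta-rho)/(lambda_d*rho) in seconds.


T = (beta - rho) / (lambda_d * rho)
T = (0.0068 - 0.0029) / (0.102 * 0.0029)
T = 13.185 s

13.185


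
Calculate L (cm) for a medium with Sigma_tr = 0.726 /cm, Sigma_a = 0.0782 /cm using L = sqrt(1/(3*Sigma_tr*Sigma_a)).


D = 1 / (3 * Sigma_tr) = 1 / (3 * 0.726) = 0.4591368 cm
L = sqrt(D / Sigma_a)
L = sqrt(0.4591368 / 0.0782)
L = 2.4231 cm

2.4231


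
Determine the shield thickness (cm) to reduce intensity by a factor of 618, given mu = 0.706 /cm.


x = ln(factor) / mu
x = ln(618) / 0.706
x = 9.1027 cm

9.1027


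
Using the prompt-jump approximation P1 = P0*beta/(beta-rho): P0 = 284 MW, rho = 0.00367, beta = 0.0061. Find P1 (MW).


P1/P0 = beta / (beta - rho)
P1/P0 = 0.0061 / (0.0061 - 0.00367) = 2.510288
P1 = 284 * 2.510288 = 712.92 MW

712.92


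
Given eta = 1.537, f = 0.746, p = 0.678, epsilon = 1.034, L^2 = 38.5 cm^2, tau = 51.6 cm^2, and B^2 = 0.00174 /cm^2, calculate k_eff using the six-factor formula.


k_inf = eta*f*p*eps = 1.537*0.746*0.678*1.034 = 0.8038276
P_TNL = 1/(1 + L^2*B^2) = 1/(1 + 38.5*0.00174) = 0.9372159
P_FNL = exp(-B^2*tau) = exp(-0.00174*51.6) = 0.9141286
k_eff = k_inf * P_TNL * P_FNL = 0.8038276 * 0.9372159 * 0.9141286
k_eff = 0.68867

0.68867


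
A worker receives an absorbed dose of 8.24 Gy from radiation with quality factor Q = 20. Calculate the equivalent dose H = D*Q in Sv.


H = D * Q
H = 8.24 * 20
H = 164.80 Sv

164.80


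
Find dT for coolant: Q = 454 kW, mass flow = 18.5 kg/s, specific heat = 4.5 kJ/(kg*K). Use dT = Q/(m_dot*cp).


dT = Q / (m_dot * cp)
dT = 454 / (18.5 * 4.5)
dT = 5.4535 C

5.4535


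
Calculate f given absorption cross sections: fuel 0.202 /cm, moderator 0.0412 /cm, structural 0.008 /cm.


f = Sigma_a_fuel / (Sigma_a_fuel + Sigma_a_mod + Sigma_a_other)
f = 0.202 / (0.202 + 0.0412 + 0.008)
f = 0.80414

0.80414


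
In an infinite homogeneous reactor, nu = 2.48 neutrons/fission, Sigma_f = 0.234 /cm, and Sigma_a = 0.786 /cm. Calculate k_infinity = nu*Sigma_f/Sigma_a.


k_inf = nu * Sigma_f / Sigma_a
k_inf = 2.48 * 0.234 / 0.786
k_inf = 0.73832

0.73832


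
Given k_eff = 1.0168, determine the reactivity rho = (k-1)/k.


rho = (k_eff - 1) / k_eff
rho = (1.0168 - 1) / 1.0168
rho = 0.016522

0.016522


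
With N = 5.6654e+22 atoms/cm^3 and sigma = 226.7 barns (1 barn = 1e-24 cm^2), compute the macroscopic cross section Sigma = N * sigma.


Sigma = N * sigma_barns * 1e-24
Sigma = 5.6654e+22 * 226.7 * 1e-24
Sigma = 12.843 /cm

12.843


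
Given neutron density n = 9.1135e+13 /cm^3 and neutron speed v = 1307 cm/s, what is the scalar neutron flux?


phi = n * v
phi = 9.1135e+13 * 1307
phi = 1.1911e+17 /cm^2/s

1.1911e+17


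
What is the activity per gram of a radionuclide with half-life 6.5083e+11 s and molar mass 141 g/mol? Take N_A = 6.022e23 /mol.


lambda = ln(2) / t_half = ln(2) / 6.5083e+11 = 1.065020e-12 /s
SA = lambda * N_A / M
SA = 1.065020e-12 * 6.022e23 / 141
SA = 4.5486e+09 Bq/g

4.5486e+09


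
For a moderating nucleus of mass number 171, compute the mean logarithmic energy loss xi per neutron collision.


xi = 1 + (A-1)^2/(2A) * ln((A-1)/(A+1))
xi = 1 + (171-1)^2/(2*171) * ln((171-1)/(171 +1))
xi = 0.011650

0.011650
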